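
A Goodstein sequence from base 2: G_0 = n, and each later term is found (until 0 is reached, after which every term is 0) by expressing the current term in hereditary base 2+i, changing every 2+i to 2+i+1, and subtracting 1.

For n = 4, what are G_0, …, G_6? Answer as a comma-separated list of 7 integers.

G_0 = 4. HB_2(4) = 2^2. Bump = 27. G_1 = 26.
G_1 = 26. HB_3(26) = 2·3^2 + 2·3 + 2. Bump = 42. G_2 = 41.
G_2 = 41. HB_4(41) = 2·4^2 + 2·4 + 1. Bump = 61. G_3 = 60.
G_3 = 60. HB_5(60) = 2·5^2 + 2·5. Bump = 84. G_4 = 83.
G_4 = 83. HB_6(83) = 2·6^2 + 6 + 5. Bump = 110. G_5 = 109.
G_5 = 109. HB_7(109) = 2·7^2 + 7 + 4. Bump = 140. G_6 = 139.

4, 26, 41, 60, 83, 109, 139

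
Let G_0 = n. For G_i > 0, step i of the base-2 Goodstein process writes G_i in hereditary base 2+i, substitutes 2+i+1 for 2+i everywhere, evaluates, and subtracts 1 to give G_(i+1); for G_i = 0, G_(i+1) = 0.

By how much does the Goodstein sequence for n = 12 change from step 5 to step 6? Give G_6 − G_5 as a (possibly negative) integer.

128452957

base 2: 12 = 2^(2 + 1) + 2^2; at 3: 3^(3 + 1) + 3^3 = 108; next = 107
base 3: 107 = 3^(3 + 1) + 2·3^2 + 2·3 + 2; at 4: 4^(4 + 1) + 2·4^2 + 2·4 + 2 = 1066; next = 1065
base 4: 1065 = 4^(4 + 1) + 2·4^2 + 2·4 + 1; at 5: 5^(5 + 1) + 2·5^2 + 2·5 + 1 = 15686; next = 15685
base 5: 15685 = 5^(5 + 1) + 2·5^2 + 2·5; at 6: 6^(6 + 1) + 2·6^2 + 2·6 = 280020; next = 280019
base 6: 280019 = 6^(6 + 1) + 2·6^2 + 6 + 5; at 7: 7^(7 + 1) + 2·7^2 + 7 + 5 = 5764911; next = 5764910
base 7: 5764910 = 7^(7 + 1) + 2·7^2 + 7 + 4; at 8: 8^(8 + 1) + 2·8^2 + 8 + 4 = 134217868; next = 134217867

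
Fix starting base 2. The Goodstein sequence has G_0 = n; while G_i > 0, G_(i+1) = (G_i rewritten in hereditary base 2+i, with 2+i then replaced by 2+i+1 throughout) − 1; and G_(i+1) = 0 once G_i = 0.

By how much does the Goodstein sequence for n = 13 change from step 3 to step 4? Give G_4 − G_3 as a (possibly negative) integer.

264619

G_0=13  [base 2] 2^(2 + 1) + 2^2 + 1  →[2↦3]→  3^(3 + 1) + 3^3 + 1 = 109  −1 ⇒ G_1=108
G_1=108  [base 3] 3^(3 + 1) + 3^3  →[3↦4]→  4^(4 + 1) + 4^4 = 1280  −1 ⇒ G_2=1279
G_2=1279  [base 4] 4^(4 + 1) + 3·4^3 + 3·4^2 + 3·4 + 3  →[4↦5]→  5^(5 + 1) + 3·5^3 + 3·5^2 + 3·5 + 3 = 16093  −1 ⇒ G_3=16092
G_3=16092  [base 5] 5^(5 + 1) + 3·5^3 + 3·5^2 + 3·5 + 2  →[5↦6]→  6^(6 + 1) + 3·6^3 + 3·6^2 + 3·6 + 2 = 280712  −1 ⇒ G_4=280711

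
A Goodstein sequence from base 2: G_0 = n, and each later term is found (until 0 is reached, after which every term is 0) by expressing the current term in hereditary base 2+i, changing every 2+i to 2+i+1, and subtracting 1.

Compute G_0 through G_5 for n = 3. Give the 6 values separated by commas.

(0) 3|_2 = 2 + 1 ↦ 3 + 1|_3 = 4 ⇒ 3
(1) 3|_3 = 3 ↦ 4|_4 = 4 ⇒ 3
(2) 3|_4 = 3 ↦ 3|_5 = 3 ⇒ 2
(3) 2|_5 = 2 ↦ 2|_6 = 2 ⇒ 1
(4) 1|_6 = 1 ↦ 1|_7 = 1 ⇒ 0

3, 3, 3, 2, 1, 0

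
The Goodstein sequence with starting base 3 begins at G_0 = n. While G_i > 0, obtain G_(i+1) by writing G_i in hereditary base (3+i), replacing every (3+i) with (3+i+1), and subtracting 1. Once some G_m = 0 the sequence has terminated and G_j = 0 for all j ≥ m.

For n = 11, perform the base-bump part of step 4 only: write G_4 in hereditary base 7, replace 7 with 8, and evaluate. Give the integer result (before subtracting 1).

44

i=0: 11 = 3^2 + 2 (b=3); 3→4: 4^2 + 2 = 18; 18−1 = 17
i=1: 17 = 4^2 + 1 (b=4); 4→5: 5^2 + 1 = 26; 26−1 = 25
i=2: 25 = 5^2 (b=5); 5→6: 6^2 = 36; 36−1 = 35
i=3: 35 = 5·6 + 5 (b=6); 6→7: 5·7 + 5 = 40; 40−1 = 39
i=4: 39 = 5·7 + 4 (b=7); 7→8: 5·8 + 4 = 44; 44−1 = 43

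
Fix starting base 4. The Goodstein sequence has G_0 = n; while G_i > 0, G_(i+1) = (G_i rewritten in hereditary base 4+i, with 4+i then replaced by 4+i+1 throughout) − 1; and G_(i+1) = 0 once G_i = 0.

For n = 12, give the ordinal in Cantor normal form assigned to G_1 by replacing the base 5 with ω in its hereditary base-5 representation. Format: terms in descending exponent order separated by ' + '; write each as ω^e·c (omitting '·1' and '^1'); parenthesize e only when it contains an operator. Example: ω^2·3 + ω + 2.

i=0: 12 = 3·4 (b=4); 4→5: 3·5 = 15; 15−1 = 14
i=1: 14 = 2·5 + 4 (b=5); 5→6: 2·6 + 4 = 16; 16−1 = 15

ω·2 + 4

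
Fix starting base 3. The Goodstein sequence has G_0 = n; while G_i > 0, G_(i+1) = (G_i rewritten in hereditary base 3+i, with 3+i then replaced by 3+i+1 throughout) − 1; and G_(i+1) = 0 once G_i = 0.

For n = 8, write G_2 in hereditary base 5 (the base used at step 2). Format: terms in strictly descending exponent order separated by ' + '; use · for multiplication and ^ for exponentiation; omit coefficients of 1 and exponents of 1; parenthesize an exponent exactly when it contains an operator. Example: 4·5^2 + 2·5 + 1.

step 0: 8 = 2·3 + 2; sub 4 for 3: 2·4 + 2; = 10; G_1 = 10−1 = 9
step 1: 9 = 2·4 + 1; sub 5 for 4: 2·5 + 1; = 11; G_2 = 11−1 = 10

2·5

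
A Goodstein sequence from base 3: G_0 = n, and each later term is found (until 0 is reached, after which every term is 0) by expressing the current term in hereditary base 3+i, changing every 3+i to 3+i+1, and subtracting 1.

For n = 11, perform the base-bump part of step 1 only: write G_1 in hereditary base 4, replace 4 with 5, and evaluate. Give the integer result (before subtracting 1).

26

G_0 = 11. HB_3(11) = 3^2 + 2. Bump = 18. G_1 = 17.
G_1 = 17. HB_4(17) = 4^2 + 1. Bump = 26. G_2 = 25.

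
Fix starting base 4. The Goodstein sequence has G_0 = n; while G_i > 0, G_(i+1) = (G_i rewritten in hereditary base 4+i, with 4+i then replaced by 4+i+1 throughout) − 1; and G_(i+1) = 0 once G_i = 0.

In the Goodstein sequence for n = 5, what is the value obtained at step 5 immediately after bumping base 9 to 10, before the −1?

[0] 5 ≡ 4 + 1 (base 4). Lift 5: 6. −1: 5.
[1] 5 ≡ 5 (base 5). Lift 6: 6. −1: 5.
[2] 5 ≡ 5 (base 6). Lift 7: 5. −1: 4.
[3] 4 ≡ 4 (base 7). Lift 8: 4. −1: 3.
[4] 3 ≡ 3 (base 8). Lift 9: 3. −1: 2.
[5] 2 ≡ 2 (base 9). Lift 10: 2. −1: 1.

2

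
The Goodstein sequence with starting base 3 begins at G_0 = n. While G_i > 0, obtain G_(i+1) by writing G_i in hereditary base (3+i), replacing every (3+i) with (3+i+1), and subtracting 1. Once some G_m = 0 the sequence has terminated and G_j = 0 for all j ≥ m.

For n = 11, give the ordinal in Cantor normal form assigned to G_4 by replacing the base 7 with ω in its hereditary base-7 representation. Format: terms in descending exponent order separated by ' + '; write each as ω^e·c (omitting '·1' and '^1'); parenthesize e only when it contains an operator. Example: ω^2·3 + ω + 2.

ω·5 + 4

base 3: 11 = 3^2 + 2; at 4: 4^2 + 2 = 18; next = 17
base 4: 17 = 4^2 + 1; at 5: 5^2 + 1 = 26; next = 25
base 5: 25 = 5^2; at 6: 6^2 = 36; next = 35
base 6: 35 = 5·6 + 5; at 7: 5·7 + 5 = 40; next = 39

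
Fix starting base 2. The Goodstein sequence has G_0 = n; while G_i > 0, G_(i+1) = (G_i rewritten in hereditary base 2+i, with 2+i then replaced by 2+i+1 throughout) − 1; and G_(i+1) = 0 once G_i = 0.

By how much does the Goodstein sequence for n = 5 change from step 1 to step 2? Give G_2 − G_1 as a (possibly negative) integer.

228

[0] 5 ≡ 2^2 + 1 (base 2). Lift 3: 28. −1: 27.
[1] 27 ≡ 3^3 (base 3). Lift 4: 256. −1: 255.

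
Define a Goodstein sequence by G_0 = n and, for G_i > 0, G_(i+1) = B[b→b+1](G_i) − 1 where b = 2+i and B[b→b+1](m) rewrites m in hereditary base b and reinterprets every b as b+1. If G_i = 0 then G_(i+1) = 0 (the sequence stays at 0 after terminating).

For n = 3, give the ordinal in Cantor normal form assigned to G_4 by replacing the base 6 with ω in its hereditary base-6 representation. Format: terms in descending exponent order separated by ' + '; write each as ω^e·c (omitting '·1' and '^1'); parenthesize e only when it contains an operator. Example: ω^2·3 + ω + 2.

1

base 2: 3 = 2 + 1; at 3: 3 + 1 = 4; next = 3
base 3: 3 = 3; at 4: 4 = 4; next = 3
base 4: 3 = 3; at 5: 3 = 3; next = 2
base 5: 2 = 2; at 6: 2 = 2; next = 1
base 6: 1 = 1; at 7: 1 = 1; next = 0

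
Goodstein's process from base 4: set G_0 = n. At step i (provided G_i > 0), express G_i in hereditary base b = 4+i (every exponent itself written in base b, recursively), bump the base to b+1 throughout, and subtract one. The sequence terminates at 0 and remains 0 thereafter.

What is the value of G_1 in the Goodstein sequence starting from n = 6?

6

(0) 6|_4 = 4 + 2 ↦ 5 + 2|_5 = 7 ⇒ 6
(1) 6|_5 = 5 + 1 ↦ 6 + 1|_6 = 7 ⇒ 6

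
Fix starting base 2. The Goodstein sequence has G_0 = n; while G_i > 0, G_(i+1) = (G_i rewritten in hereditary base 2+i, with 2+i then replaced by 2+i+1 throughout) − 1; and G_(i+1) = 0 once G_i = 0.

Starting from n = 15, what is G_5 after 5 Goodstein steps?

6588344

[0] 15 ≡ 2^(2 + 1) + 2^2 + 2 + 1 (base 2). Lift 3: 112. −1: 111.
[1] 111 ≡ 3^(3 + 1) + 3^3 + 3 (base 3). Lift 4: 1284. −1: 1283.
[2] 1283 ≡ 4^(4 + 1) + 4^4 + 3 (base 4). Lift 5: 18753. −1: 18752.
[3] 18752 ≡ 5^(5 + 1) + 5^5 + 2 (base 5). Lift 6: 326594. −1: 326593.
[4] 326593 ≡ 6^(6 + 1) + 6^6 + 1 (base 6). Lift 7: 6588345. −1: 6588344.
[5] 6588344 ≡ 7^(7 + 1) + 7^7 (base 7). Lift 8: 150994944. −1: 150994943.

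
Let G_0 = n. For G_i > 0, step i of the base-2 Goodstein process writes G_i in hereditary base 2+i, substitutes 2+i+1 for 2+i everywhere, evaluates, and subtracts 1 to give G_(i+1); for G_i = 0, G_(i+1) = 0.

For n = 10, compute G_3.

[0] 10 ≡ 2^(2 + 1) + 2 (base 2). Lift 3: 84. −1: 83.
[1] 83 ≡ 3^(3 + 1) + 2 (base 3). Lift 4: 1026. −1: 1025.
[2] 1025 ≡ 4^(4 + 1) + 1 (base 4). Lift 5: 15626. −1: 15625.

15625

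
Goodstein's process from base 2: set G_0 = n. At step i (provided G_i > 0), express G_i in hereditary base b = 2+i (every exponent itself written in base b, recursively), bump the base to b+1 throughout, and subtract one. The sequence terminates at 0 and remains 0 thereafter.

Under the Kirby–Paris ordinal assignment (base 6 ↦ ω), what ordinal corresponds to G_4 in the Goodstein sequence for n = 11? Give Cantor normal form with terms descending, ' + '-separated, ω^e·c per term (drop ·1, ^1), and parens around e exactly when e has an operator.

ω^(ω + 1) + 1

[0] 11 ≡ 2^(2 + 1) + 2 + 1 (base 2). Lift 3: 85. −1: 84.
[1] 84 ≡ 3^(3 + 1) + 3 (base 3). Lift 4: 1028. −1: 1027.
[2] 1027 ≡ 4^(4 + 1) + 3 (base 4). Lift 5: 15628. −1: 15627.
[3] 15627 ≡ 5^(5 + 1) + 2 (base 5). Lift 6: 279938. −1: 279937.
[4] 279937 ≡ 6^(6 + 1) + 1 (base 6). Lift 7: 5764802. −1: 5764801.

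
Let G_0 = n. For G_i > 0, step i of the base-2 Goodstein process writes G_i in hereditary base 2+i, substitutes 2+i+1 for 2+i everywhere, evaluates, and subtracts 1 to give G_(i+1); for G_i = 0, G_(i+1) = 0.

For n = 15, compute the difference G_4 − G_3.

[0] 15 ≡ 2^(2 + 1) + 2^2 + 2 + 1 (base 2). Lift 3: 112. −1: 111.
[1] 111 ≡ 3^(3 + 1) + 3^3 + 3 (base 3). Lift 4: 1284. −1: 1283.
[2] 1283 ≡ 4^(4 + 1) + 4^4 + 3 (base 4). Lift 5: 18753. −1: 18752.
[3] 18752 ≡ 5^(5 + 1) + 5^5 + 2 (base 5). Lift 6: 326594. −1: 326593.

307841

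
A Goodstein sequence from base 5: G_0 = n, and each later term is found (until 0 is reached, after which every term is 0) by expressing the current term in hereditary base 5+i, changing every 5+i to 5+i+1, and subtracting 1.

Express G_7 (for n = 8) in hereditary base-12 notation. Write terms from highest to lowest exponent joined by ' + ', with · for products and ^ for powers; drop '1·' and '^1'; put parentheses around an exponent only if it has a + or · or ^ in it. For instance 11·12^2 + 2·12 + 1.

5

8 —HB5→ 5 + 3 —bump→ 6 + 3 = 9 —(−1)→ 8
8 —HB6→ 6 + 2 —bump→ 7 + 2 = 9 —(−1)→ 8
8 —HB7→ 7 + 1 —bump→ 8 + 1 = 9 —(−1)→ 8
8 —HB8→ 8 —bump→ 9 = 9 —(−1)→ 8
8 —HB9→ 8 —bump→ 8 = 8 —(−1)→ 7
7 —HB10→ 7 —bump→ 7 = 7 —(−1)→ 6
6 —HB11→ 6 —bump→ 6 = 6 —(−1)→ 5
5 —HB12→ 5 —bump→ 5 = 5 —(−1)→ 4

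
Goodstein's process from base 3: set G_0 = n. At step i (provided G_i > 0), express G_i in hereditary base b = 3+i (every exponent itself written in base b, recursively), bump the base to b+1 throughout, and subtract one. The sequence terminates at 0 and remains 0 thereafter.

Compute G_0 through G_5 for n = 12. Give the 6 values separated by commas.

12, 19, 27, 37, 49, 63

G_0 = 12. HB_3(12) = 3^2 + 3. Bump = 20. G_1 = 19.
G_1 = 19. HB_4(19) = 4^2 + 3. Bump = 28. G_2 = 27.
G_2 = 27. HB_5(27) = 5^2 + 2. Bump = 38. G_3 = 37.
G_3 = 37. HB_6(37) = 6^2 + 1. Bump = 50. G_4 = 49.
G_4 = 49. HB_7(49) = 7^2. Bump = 64. G_5 = 63.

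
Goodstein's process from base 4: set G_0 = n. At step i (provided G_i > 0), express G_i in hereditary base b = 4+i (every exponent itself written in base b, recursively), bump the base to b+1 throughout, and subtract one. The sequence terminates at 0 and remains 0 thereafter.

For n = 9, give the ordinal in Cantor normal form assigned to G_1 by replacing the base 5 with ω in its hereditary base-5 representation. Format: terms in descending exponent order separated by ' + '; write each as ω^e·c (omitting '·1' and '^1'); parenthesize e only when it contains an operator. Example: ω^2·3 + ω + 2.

step 0: 9 = 2·4 + 1; sub 5 for 4: 2·5 + 1; = 11; G_1 = 11−1 = 10
step 1: 10 = 2·5; sub 6 for 5: 2·6; = 12; G_2 = 12−1 = 11

ω·2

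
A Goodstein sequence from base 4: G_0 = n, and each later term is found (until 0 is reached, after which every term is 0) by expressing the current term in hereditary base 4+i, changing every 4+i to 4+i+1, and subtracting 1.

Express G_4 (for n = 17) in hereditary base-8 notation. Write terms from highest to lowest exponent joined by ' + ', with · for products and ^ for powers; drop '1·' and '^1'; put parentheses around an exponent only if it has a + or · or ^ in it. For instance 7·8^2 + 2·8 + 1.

17 —HB4→ 4^2 + 1 —bump→ 5^2 + 1 = 26 —(−1)→ 25
25 —HB5→ 5^2 —bump→ 6^2 = 36 —(−1)→ 35
35 —HB6→ 5·6 + 5 —bump→ 5·7 + 5 = 40 —(−1)→ 39
39 —HB7→ 5·7 + 4 —bump→ 5·8 + 4 = 44 —(−1)→ 43
43 —HB8→ 5·8 + 3 —bump→ 5·9 + 3 = 48 —(−1)→ 47

5·8 + 3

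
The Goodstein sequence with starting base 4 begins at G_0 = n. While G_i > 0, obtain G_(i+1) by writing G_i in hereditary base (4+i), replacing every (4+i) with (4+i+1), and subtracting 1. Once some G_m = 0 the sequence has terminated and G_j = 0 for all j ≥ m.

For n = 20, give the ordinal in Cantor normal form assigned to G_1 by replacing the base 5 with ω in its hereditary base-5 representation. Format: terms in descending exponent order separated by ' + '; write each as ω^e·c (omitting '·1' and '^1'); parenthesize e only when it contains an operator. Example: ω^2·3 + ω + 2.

i=0: 20 = 4^2 + 4 (b=4); 4→5: 5^2 + 5 = 30; 30−1 = 29
i=1: 29 = 5^2 + 4 (b=5); 5→6: 6^2 + 4 = 40; 40−1 = 39

ω^2 + 4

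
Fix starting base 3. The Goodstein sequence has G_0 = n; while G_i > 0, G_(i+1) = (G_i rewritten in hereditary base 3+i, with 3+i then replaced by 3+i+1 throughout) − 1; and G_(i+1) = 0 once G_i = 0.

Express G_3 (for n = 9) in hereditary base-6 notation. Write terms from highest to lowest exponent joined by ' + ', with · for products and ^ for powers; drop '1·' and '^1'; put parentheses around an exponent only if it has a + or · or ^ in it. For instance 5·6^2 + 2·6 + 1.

G_0=9  [base 3] 3^2  →[3↦4]→  4^2 = 16  −1 ⇒ G_1=15
G_1=15  [base 4] 3·4 + 3  →[4↦5]→  3·5 + 3 = 18  −1 ⇒ G_2=17
G_2=17  [base 5] 3·5 + 2  →[5↦6]→  3·6 + 2 = 20  −1 ⇒ G_3=19

3·6 + 1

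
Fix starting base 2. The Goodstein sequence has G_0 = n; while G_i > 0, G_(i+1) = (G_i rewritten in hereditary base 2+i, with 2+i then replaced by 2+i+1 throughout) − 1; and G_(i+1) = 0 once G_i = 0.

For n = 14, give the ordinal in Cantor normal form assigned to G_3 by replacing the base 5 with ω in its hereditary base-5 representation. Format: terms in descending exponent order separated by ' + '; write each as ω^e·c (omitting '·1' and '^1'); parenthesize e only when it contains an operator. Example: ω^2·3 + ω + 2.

ω^(ω + 1) + ω^ω

base 2: 14 = 2^(2 + 1) + 2^2 + 2; at 3: 3^(3 + 1) + 3^3 + 3 = 111; next = 110
base 3: 110 = 3^(3 + 1) + 3^3 + 2; at 4: 4^(4 + 1) + 4^4 + 2 = 1282; next = 1281
base 4: 1281 = 4^(4 + 1) + 4^4 + 1; at 5: 5^(5 + 1) + 5^5 + 1 = 18751; next = 18750
base 5: 18750 = 5^(5 + 1) + 5^5; at 6: 6^(6 + 1) + 6^6 = 326592; next = 326591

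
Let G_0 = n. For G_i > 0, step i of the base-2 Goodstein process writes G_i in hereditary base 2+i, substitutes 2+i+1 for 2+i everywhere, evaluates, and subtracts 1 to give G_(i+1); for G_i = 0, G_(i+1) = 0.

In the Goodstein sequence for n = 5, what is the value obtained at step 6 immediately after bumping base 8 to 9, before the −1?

2455

i=0: 5 = 2^2 + 1 (b=2); 2→3: 3^3 + 1 = 28; 28−1 = 27
i=1: 27 = 3^3 (b=3); 3→4: 4^4 = 256; 256−1 = 255
i=2: 255 = 3·4^3 + 3·4^2 + 3·4 + 3 (b=4); 4→5: 3·5^3 + 3·5^2 + 3·5 + 3 = 468; 468−1 = 467
i=3: 467 = 3·5^3 + 3·5^2 + 3·5 + 2 (b=5); 5→6: 3·6^3 + 3·6^2 + 3·6 + 2 = 776; 776−1 = 775
i=4: 775 = 3·6^3 + 3·6^2 + 3·6 + 1 (b=6); 6→7: 3·7^3 + 3·7^2 + 3·7 + 1 = 1198; 1198−1 = 1197
i=5: 1197 = 3·7^3 + 3·7^2 + 3·7 (b=7); 7→8: 3·8^3 + 3·8^2 + 3·8 = 1752; 1752−1 = 1751
i=6: 1751 = 3·8^3 + 3·8^2 + 2·8 + 7 (b=8); 8→9: 3·9^3 + 3·9^2 + 2·9 + 7 = 2455; 2455−1 = 2454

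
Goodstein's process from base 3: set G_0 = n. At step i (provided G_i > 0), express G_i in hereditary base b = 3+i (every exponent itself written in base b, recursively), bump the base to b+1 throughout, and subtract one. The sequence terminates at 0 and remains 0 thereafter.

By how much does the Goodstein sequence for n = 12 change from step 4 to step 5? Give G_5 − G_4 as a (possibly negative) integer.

14

[0] 12 ≡ 3^2 + 3 (base 3). Lift 4: 20. −1: 19.
[1] 19 ≡ 4^2 + 3 (base 4). Lift 5: 28. −1: 27.
[2] 27 ≡ 5^2 + 2 (base 5). Lift 6: 38. −1: 37.
[3] 37 ≡ 6^2 + 1 (base 6). Lift 7: 50. −1: 49.
[4] 49 ≡ 7^2 (base 7). Lift 8: 64. −1: 63.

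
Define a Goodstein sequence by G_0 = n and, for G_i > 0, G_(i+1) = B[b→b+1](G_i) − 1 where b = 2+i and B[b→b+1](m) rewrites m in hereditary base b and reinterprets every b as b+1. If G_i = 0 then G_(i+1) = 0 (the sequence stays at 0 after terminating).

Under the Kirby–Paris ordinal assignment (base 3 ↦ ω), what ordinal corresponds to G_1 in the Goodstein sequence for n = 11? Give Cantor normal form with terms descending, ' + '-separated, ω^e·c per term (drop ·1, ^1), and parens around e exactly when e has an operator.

ω^(ω + 1) + ω

G_0 = 11. HB_2(11) = 2^(2 + 1) + 2 + 1. Bump = 85. G_1 = 84.
G_1 = 84. HB_3(84) = 3^(3 + 1) + 3. Bump = 1028. G_2 = 1027.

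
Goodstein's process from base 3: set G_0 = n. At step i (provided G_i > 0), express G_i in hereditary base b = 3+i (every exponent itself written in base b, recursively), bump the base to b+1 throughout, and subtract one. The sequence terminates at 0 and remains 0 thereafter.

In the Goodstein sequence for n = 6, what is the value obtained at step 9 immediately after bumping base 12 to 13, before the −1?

3

step 0: 6 = 2·3; sub 4 for 3: 2·4; = 8; G_1 = 8−1 = 7
step 1: 7 = 4 + 3; sub 5 for 4: 5 + 3; = 8; G_2 = 8−1 = 7
step 2: 7 = 5 + 2; sub 6 for 5: 6 + 2; = 8; G_3 = 8−1 = 7
step 3: 7 = 6 + 1; sub 7 for 6: 7 + 1; = 8; G_4 = 8−1 = 7
step 4: 7 = 7; sub 8 for 7: 8; = 8; G_5 = 8−1 = 7
step 5: 7 = 7; sub 9 for 8: 7; = 7; G_6 = 7−1 = 6
step 6: 6 = 6; sub 10 for 9: 6; = 6; G_7 = 6−1 = 5
step 7: 5 = 5; sub 11 for 10: 5; = 5; G_8 = 5−1 = 4
step 8: 4 = 4; sub 12 for 11: 4; = 4; G_9 = 4−1 = 3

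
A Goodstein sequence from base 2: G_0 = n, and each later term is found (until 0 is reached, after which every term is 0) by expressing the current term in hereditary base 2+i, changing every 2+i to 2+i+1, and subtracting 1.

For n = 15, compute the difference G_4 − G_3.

307841

G_0=15  [base 2] 2^(2 + 1) + 2^2 + 2 + 1  →[2↦3]→  3^(3 + 1) + 3^3 + 3 + 1 = 112  −1 ⇒ G_1=111
G_1=111  [base 3] 3^(3 + 1) + 3^3 + 3  →[3↦4]→  4^(4 + 1) + 4^4 + 4 = 1284  −1 ⇒ G_2=1283
G_2=1283  [base 4] 4^(4 + 1) + 4^4 + 3  →[4↦5]→  5^(5 + 1) + 5^5 + 3 = 18753  −1 ⇒ G_3=18752
G_3=18752  [base 5] 5^(5 + 1) + 5^5 + 2  →[5↦6]→  6^(6 + 1) + 6^6 + 2 = 326594  −1 ⇒ G_4=326593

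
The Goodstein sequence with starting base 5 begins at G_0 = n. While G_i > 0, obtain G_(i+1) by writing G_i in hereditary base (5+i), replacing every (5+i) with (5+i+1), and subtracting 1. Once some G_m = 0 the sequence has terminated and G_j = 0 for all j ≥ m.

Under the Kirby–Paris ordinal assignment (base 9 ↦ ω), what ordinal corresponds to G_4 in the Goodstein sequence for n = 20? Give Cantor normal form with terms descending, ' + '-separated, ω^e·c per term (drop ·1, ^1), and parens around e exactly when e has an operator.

ω·3 + 2

i=0: 20 = 4·5 (b=5); 5→6: 4·6 = 24; 24−1 = 23
i=1: 23 = 3·6 + 5 (b=6); 6→7: 3·7 + 5 = 26; 26−1 = 25
i=2: 25 = 3·7 + 4 (b=7); 7→8: 3·8 + 4 = 28; 28−1 = 27
i=3: 27 = 3·8 + 3 (b=8); 8→9: 3·9 + 3 = 30; 30−1 = 29
i=4: 29 = 3·9 + 2 (b=9); 9→10: 3·10 + 2 = 32; 32−1 = 31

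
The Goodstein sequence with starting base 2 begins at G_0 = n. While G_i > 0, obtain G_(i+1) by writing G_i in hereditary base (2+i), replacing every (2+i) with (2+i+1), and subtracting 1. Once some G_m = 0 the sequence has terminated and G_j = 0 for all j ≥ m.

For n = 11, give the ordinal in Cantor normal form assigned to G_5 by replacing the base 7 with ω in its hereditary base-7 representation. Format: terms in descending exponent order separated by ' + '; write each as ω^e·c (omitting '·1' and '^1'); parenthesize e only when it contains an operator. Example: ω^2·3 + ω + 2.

[0] 11 ≡ 2^(2 + 1) + 2 + 1 (base 2). Lift 3: 85. −1: 84.
[1] 84 ≡ 3^(3 + 1) + 3 (base 3). Lift 4: 1028. −1: 1027.
[2] 1027 ≡ 4^(4 + 1) + 3 (base 4). Lift 5: 15628. −1: 15627.
[3] 15627 ≡ 5^(5 + 1) + 2 (base 5). Lift 6: 279938. −1: 279937.
[4] 279937 ≡ 6^(6 + 1) + 1 (base 6). Lift 7: 5764802. −1: 5764801.

ω^(ω + 1)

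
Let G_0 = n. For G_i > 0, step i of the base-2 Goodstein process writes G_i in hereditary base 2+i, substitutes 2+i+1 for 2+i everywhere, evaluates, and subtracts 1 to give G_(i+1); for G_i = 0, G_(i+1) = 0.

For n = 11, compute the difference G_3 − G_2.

14600

step 0: 11 = 2^(2 + 1) + 2 + 1; sub 3 for 2: 3^(3 + 1) + 3 + 1; = 85; G_1 = 85−1 = 84
step 1: 84 = 3^(3 + 1) + 3; sub 4 for 3: 4^(4 + 1) + 4; = 1028; G_2 = 1028−1 = 1027
step 2: 1027 = 4^(4 + 1) + 3; sub 5 for 4: 5^(5 + 1) + 3; = 15628; G_3 = 15628−1 = 15627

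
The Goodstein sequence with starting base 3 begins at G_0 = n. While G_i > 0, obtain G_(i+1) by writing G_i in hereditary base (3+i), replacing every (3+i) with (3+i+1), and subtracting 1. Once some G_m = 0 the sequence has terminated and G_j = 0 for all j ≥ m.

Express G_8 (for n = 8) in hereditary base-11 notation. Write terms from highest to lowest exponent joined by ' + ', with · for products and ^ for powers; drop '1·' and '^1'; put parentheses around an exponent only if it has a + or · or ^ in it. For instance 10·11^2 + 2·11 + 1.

step 0: 8 = 2·3 + 2; sub 4 for 3: 2·4 + 2; = 10; G_1 = 10−1 = 9
step 1: 9 = 2·4 + 1; sub 5 for 4: 2·5 + 1; = 11; G_2 = 11−1 = 10
step 2: 10 = 2·5; sub 6 for 5: 2·6; = 12; G_3 = 12−1 = 11
step 3: 11 = 6 + 5; sub 7 for 6: 7 + 5; = 12; G_4 = 12−1 = 11
step 4: 11 = 7 + 4; sub 8 for 7: 8 + 4; = 12; G_5 = 12−1 = 11
step 5: 11 = 8 + 3; sub 9 for 8: 9 + 3; = 12; G_6 = 12−1 = 11
step 6: 11 = 9 + 2; sub 10 for 9: 10 + 2; = 12; G_7 = 12−1 = 11
step 7: 11 = 10 + 1; sub 11 for 10: 11 + 1; = 12; G_8 = 12−1 = 11
step 8: 11 = 11; sub 12 for 11: 12; = 12; G_9 = 12−1 = 11

11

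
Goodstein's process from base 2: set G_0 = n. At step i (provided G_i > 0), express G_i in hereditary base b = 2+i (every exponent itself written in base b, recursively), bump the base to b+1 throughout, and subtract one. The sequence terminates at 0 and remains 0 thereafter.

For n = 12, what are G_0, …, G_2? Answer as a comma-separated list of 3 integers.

i=0: 12 = 2^(2 + 1) + 2^2 (b=2); 2→3: 3^(3 + 1) + 3^3 = 108; 108−1 = 107
i=1: 107 = 3^(3 + 1) + 2·3^2 + 2·3 + 2 (b=3); 3→4: 4^(4 + 1) + 2·4^2 + 2·4 + 2 = 1066; 1066−1 = 1065

12, 107, 1065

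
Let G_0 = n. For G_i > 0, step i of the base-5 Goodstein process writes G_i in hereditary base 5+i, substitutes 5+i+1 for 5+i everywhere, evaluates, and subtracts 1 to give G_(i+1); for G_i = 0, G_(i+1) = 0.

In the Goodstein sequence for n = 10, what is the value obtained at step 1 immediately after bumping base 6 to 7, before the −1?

12

step 0: 10 = 2·5; sub 6 for 5: 2·6; = 12; G_1 = 12−1 = 11
step 1: 11 = 6 + 5; sub 7 for 6: 7 + 5; = 12; G_2 = 12−1 = 11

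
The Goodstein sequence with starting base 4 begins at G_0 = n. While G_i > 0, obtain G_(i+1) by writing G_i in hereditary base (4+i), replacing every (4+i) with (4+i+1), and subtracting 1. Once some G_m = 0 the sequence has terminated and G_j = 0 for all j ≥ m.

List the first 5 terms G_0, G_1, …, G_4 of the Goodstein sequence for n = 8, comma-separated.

i=0: 8 = 2·4 (b=4); 4→5: 2·5 = 10; 10−1 = 9
i=1: 9 = 5 + 4 (b=5); 5→6: 6 + 4 = 10; 10−1 = 9
i=2: 9 = 6 + 3 (b=6); 6→7: 7 + 3 = 10; 10−1 = 9
i=3: 9 = 7 + 2 (b=7); 7→8: 8 + 2 = 10; 10−1 = 9

8, 9, 9, 9, 9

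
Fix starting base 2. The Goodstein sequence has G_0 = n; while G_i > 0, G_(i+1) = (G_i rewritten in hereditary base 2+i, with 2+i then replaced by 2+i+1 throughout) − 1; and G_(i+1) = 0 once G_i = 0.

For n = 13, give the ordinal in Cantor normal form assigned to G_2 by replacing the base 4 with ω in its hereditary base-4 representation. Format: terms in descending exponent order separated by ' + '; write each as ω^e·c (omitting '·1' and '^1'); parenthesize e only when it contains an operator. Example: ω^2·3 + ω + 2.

ω^(ω + 1) + ω^3·3 + ω^2·3 + ω·3 + 3

base 2: 13 = 2^(2 + 1) + 2^2 + 1; at 3: 3^(3 + 1) + 3^3 + 1 = 109; next = 108
base 3: 108 = 3^(3 + 1) + 3^3; at 4: 4^(4 + 1) + 4^4 = 1280; next = 1279
base 4: 1279 = 4^(4 + 1) + 3·4^3 + 3·4^2 + 3·4 + 3; at 5: 5^(5 + 1) + 3·5^3 + 3·5^2 + 3·5 + 3 = 16093; next = 16092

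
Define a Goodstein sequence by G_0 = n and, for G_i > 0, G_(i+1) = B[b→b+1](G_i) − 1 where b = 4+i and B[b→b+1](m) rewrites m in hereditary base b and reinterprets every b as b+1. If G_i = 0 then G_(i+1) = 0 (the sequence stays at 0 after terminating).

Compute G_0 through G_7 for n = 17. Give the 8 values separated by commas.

17, 25, 35, 39, 43, 47, 51, 55

[0] 17 ≡ 4^2 + 1 (base 4). Lift 5: 26. −1: 25.
[1] 25 ≡ 5^2 (base 5). Lift 6: 36. −1: 35.
[2] 35 ≡ 5·6 + 5 (base 6). Lift 7: 40. −1: 39.
[3] 39 ≡ 5·7 + 4 (base 7). Lift 8: 44. −1: 43.
[4] 43 ≡ 5·8 + 3 (base 8). Lift 9: 48. −1: 47.
[5] 47 ≡ 5·9 + 2 (base 9). Lift 10: 52. −1: 51.
[6] 51 ≡ 5·10 + 1 (base 10). Lift 11: 56. −1: 55.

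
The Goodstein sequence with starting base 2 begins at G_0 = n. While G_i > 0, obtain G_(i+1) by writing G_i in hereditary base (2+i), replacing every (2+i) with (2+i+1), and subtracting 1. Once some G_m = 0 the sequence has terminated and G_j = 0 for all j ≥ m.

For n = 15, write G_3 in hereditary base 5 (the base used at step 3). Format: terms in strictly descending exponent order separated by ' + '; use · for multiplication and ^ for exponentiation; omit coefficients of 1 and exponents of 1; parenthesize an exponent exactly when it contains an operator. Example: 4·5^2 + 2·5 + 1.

5^(5 + 1) + 5^5 + 2

[0] 15 ≡ 2^(2 + 1) + 2^2 + 2 + 1 (base 2). Lift 3: 112. −1: 111.
[1] 111 ≡ 3^(3 + 1) + 3^3 + 3 (base 3). Lift 4: 1284. −1: 1283.
[2] 1283 ≡ 4^(4 + 1) + 4^4 + 3 (base 4). Lift 5: 18753. −1: 18752.
[3] 18752 ≡ 5^(5 + 1) + 5^5 + 2 (base 5). Lift 6: 326594. −1: 326593.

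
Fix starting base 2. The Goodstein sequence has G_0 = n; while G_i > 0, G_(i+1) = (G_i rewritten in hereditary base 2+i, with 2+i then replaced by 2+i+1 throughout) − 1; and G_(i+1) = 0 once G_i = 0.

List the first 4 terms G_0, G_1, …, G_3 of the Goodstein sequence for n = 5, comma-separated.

5, 27, 255, 467

G_0 = 5. HB_2(5) = 2^2 + 1. Bump = 28. G_1 = 27.
G_1 = 27. HB_3(27) = 3^3. Bump = 256. G_2 = 255.
G_2 = 255. HB_4(255) = 3·4^3 + 3·4^2 + 3·4 + 3. Bump = 468. G_3 = 467.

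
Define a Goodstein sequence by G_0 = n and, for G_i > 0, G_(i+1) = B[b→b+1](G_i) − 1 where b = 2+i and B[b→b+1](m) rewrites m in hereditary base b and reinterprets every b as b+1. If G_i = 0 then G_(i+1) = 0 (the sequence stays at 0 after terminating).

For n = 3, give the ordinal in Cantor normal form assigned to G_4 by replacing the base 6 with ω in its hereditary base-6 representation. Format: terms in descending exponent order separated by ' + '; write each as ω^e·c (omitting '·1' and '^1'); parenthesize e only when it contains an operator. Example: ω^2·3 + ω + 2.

1

3 —HB2→ 2 + 1 —bump→ 3 + 1 = 4 —(−1)→ 3
3 —HB3→ 3 —bump→ 4 = 4 —(−1)→ 3
3 —HB4→ 3 —bump→ 3 = 3 —(−1)→ 2
2 —HB5→ 2 —bump→ 2 = 2 —(−1)→ 1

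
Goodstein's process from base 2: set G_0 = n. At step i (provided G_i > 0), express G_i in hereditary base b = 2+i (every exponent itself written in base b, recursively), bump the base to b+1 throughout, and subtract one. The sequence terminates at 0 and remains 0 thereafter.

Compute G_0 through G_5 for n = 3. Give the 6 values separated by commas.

3, 3, 3, 2, 1, 0

3 —HB2→ 2 + 1 —bump→ 3 + 1 = 4 —(−1)→ 3
3 —HB3→ 3 —bump→ 4 = 4 —(−1)→ 3
3 —HB4→ 3 —bump→ 3 = 3 —(−1)→ 2
2 —HB5→ 2 —bump→ 2 = 2 —(−1)→ 1
1 —HB6→ 1 —bump→ 1 = 1 —(−1)→ 0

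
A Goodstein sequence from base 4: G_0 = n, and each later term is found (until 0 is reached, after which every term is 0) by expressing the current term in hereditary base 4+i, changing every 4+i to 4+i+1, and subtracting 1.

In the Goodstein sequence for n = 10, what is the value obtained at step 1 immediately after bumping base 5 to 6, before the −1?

G_0=10  [base 4] 2·4 + 2  →[4↦5]→  2·5 + 2 = 12  −1 ⇒ G_1=11
G_1=11  [base 5] 2·5 + 1  →[5↦6]→  2·6 + 1 = 13  −1 ⇒ G_2=12

13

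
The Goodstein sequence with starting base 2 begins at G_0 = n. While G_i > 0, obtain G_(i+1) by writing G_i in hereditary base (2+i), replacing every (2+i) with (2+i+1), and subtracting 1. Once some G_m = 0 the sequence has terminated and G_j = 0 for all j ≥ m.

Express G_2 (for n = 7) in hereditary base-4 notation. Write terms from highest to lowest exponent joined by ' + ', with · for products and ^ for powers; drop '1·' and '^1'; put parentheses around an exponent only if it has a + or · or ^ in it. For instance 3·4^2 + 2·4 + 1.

4^4 + 3

G_0 = 7. HB_2(7) = 2^2 + 2 + 1. Bump = 31. G_1 = 30.
G_1 = 30. HB_3(30) = 3^3 + 3. Bump = 260. G_2 = 259.
G_2 = 259. HB_4(259) = 4^4 + 3. Bump = 3128. G_3 = 3127.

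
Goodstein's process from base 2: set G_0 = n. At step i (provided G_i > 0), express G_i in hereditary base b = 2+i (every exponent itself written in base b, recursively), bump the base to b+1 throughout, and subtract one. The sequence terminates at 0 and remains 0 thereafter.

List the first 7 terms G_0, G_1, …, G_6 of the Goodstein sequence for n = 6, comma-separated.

6, 29, 257, 3125, 46655, 98039, 187243

(0) 6|_2 = 2^2 + 2 ↦ 3^3 + 3|_3 = 30 ⇒ 29
(1) 29|_3 = 3^3 + 2 ↦ 4^4 + 2|_4 = 258 ⇒ 257
(2) 257|_4 = 4^4 + 1 ↦ 5^5 + 1|_5 = 3126 ⇒ 3125
(3) 3125|_5 = 5^5 ↦ 6^6|_6 = 46656 ⇒ 46655
(4) 46655|_6 = 5·6^5 + 5·6^4 + 5·6^3 + 5·6^2 + 5·6 + 5 ↦ 5·7^5 + 5·7^4 + 5·7^3 + 5·7^2 + 5·7 + 5|_7 = 98040 ⇒ 98039
(5) 98039|_7 = 5·7^5 + 5·7^4 + 5·7^3 + 5·7^2 + 5·7 + 4 ↦ 5·8^5 + 5·8^4 + 5·8^3 + 5·8^2 + 5·8 + 4|_8 = 187244 ⇒ 187243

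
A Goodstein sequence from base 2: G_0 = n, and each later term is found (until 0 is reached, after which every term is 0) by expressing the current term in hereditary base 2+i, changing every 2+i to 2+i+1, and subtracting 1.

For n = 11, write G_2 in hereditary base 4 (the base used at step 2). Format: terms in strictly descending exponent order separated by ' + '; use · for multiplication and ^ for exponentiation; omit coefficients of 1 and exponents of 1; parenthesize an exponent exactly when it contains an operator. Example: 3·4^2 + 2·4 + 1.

4^(4 + 1) + 3

11 —HB2→ 2^(2 + 1) + 2 + 1 —bump→ 3^(3 + 1) + 3 + 1 = 85 —(−1)→ 84
84 —HB3→ 3^(3 + 1) + 3 —bump→ 4^(4 + 1) + 4 = 1028 —(−1)→ 1027
1027 —HB4→ 4^(4 + 1) + 3 —bump→ 5^(5 + 1) + 3 = 15628 —(−1)→ 15627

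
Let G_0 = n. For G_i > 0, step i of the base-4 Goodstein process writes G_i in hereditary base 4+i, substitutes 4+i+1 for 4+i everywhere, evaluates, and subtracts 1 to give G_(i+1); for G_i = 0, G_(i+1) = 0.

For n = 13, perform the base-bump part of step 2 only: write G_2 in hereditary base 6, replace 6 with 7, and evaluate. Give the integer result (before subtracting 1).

[0] 13 ≡ 3·4 + 1 (base 4). Lift 5: 16. −1: 15.
[1] 15 ≡ 3·5 (base 5). Lift 6: 18. −1: 17.
[2] 17 ≡ 2·6 + 5 (base 6). Lift 7: 19. −1: 18.

19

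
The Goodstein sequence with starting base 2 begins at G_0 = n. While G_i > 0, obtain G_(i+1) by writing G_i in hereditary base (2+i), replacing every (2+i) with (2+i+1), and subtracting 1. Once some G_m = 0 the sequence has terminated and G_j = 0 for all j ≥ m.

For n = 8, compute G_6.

33554571

8 —HB2→ 2^(2 + 1) —bump→ 3^(3 + 1) = 81 —(−1)→ 80
80 —HB3→ 2·3^3 + 2·3^2 + 2·3 + 2 —bump→ 2·4^4 + 2·4^2 + 2·4 + 2 = 554 —(−1)→ 553
553 —HB4→ 2·4^4 + 2·4^2 + 2·4 + 1 —bump→ 2·5^5 + 2·5^2 + 2·5 + 1 = 6311 —(−1)→ 6310
6310 —HB5→ 2·5^5 + 2·5^2 + 2·5 —bump→ 2·6^6 + 2·6^2 + 2·6 = 93396 —(−1)→ 93395
93395 —HB6→ 2·6^6 + 2·6^2 + 6 + 5 —bump→ 2·7^7 + 2·7^2 + 7 + 5 = 1647196 —(−1)→ 1647195
1647195 —HB7→ 2·7^7 + 2·7^2 + 7 + 4 —bump→ 2·8^8 + 2·8^2 + 8 + 4 = 33554572 —(−1)→ 33554571
33554571 —HB8→ 2·8^8 + 2·8^2 + 8 + 3 —bump→ 2·9^9 + 2·9^2 + 9 + 3 = 774841152 —(−1)→ 774841151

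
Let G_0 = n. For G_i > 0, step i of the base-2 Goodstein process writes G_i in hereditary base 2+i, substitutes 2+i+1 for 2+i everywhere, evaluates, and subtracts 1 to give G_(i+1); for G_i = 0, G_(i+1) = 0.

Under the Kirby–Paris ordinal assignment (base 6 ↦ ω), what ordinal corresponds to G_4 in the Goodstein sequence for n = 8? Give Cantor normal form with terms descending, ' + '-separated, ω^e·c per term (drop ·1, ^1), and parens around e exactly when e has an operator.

(0) 8|_2 = 2^(2 + 1) ↦ 3^(3 + 1)|_3 = 81 ⇒ 80
(1) 80|_3 = 2·3^3 + 2·3^2 + 2·3 + 2 ↦ 2·4^4 + 2·4^2 + 2·4 + 2|_4 = 554 ⇒ 553
(2) 553|_4 = 2·4^4 + 2·4^2 + 2·4 + 1 ↦ 2·5^5 + 2·5^2 + 2·5 + 1|_5 = 6311 ⇒ 6310
(3) 6310|_5 = 2·5^5 + 2·5^2 + 2·5 ↦ 2·6^6 + 2·6^2 + 2·6|_6 = 93396 ⇒ 93395
(4) 93395|_6 = 2·6^6 + 2·6^2 + 6 + 5 ↦ 2·7^7 + 2·7^2 + 7 + 5|_7 = 1647196 ⇒ 1647195

ω^ω·2 + ω^2·2 + ω + 5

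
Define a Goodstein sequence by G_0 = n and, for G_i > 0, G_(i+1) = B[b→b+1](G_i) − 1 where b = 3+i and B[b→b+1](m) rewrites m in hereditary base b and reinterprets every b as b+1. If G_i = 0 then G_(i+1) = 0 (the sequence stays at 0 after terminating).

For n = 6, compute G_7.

5

G_0=6  [base 3] 2·3  →[3↦4]→  2·4 = 8  −1 ⇒ G_1=7
G_1=7  [base 4] 4 + 3  →[4↦5]→  5 + 3 = 8  −1 ⇒ G_2=7
G_2=7  [base 5] 5 + 2  →[5↦6]→  6 + 2 = 8  −1 ⇒ G_3=7
G_3=7  [base 6] 6 + 1  →[6↦7]→  7 + 1 = 8  −1 ⇒ G_4=7
G_4=7  [base 7] 7  →[7↦8]→  8 = 8  −1 ⇒ G_5=7
G_5=7  [base 8] 7  →[8↦9]→  7 = 7  −1 ⇒ G_6=6
G_6=6  [base 9] 6  →[9↦10]→  6 = 6  −1 ⇒ G_7=5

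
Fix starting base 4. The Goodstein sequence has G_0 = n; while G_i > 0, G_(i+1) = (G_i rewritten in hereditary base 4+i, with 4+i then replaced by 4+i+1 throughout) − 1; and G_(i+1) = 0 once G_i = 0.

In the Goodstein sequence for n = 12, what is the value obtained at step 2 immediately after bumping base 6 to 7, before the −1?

17

12 —HB4→ 3·4 —bump→ 3·5 = 15 —(−1)→ 14
14 —HB5→ 2·5 + 4 —bump→ 2·6 + 4 = 16 —(−1)→ 15
15 —HB6→ 2·6 + 3 —bump→ 2·7 + 3 = 17 —(−1)→ 16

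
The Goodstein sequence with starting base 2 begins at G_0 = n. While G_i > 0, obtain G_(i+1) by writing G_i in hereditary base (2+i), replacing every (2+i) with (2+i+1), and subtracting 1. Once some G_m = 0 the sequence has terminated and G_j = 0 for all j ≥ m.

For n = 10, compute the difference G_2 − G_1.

942

base 2: 10 = 2^(2 + 1) + 2; at 3: 3^(3 + 1) + 3 = 84; next = 83
base 3: 83 = 3^(3 + 1) + 2; at 4: 4^(4 + 1) + 2 = 1026; next = 1025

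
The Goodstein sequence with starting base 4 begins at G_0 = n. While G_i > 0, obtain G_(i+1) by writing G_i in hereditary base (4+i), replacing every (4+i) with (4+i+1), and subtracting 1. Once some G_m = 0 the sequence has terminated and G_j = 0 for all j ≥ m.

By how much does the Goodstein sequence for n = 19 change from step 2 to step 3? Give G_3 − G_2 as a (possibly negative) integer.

base 4: 19 = 4^2 + 3; at 5: 5^2 + 3 = 28; next = 27
base 5: 27 = 5^2 + 2; at 6: 6^2 + 2 = 38; next = 37
base 6: 37 = 6^2 + 1; at 7: 7^2 + 1 = 50; next = 49

12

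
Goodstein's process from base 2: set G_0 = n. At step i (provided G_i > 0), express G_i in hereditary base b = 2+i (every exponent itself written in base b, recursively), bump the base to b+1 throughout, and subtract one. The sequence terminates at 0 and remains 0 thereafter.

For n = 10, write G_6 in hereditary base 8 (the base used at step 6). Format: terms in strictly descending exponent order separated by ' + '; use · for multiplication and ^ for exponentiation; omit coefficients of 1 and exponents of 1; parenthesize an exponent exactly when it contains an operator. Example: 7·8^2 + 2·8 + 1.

[0] 10 ≡ 2^(2 + 1) + 2 (base 2). Lift 3: 84. −1: 83.
[1] 83 ≡ 3^(3 + 1) + 2 (base 3). Lift 4: 1026. −1: 1025.
[2] 1025 ≡ 4^(4 + 1) + 1 (base 4). Lift 5: 15626. −1: 15625.
[3] 15625 ≡ 5^(5 + 1) (base 5). Lift 6: 279936. −1: 279935.
[4] 279935 ≡ 5·6^6 + 5·6^5 + 5·6^4 + 5·6^3 + 5·6^2 + 5·6 + 5 (base 6). Lift 7: 4215755. −1: 4215754.
[5] 4215754 ≡ 5·7^7 + 5·7^5 + 5·7^4 + 5·7^3 + 5·7^2 + 5·7 + 4 (base 7). Lift 8: 84073324. −1: 84073323.
[6] 84073323 ≡ 5·8^8 + 5·8^5 + 5·8^4 + 5·8^3 + 5·8^2 + 5·8 + 3 (base 8). Lift 9: 1937434593. −1: 1937434592.

5·8^8 + 5·8^5 + 5·8^4 + 5·8^3 + 5·8^2 + 5·8 + 3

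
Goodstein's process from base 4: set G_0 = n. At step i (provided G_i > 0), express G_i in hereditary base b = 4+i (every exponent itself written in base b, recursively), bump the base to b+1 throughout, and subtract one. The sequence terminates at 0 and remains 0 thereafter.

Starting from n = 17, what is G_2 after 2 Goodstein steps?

35

G_0=17  [base 4] 4^2 + 1  →[4↦5]→  5^2 + 1 = 26  −1 ⇒ G_1=25
G_1=25  [base 5] 5^2  →[5↦6]→  6^2 = 36  −1 ⇒ G_2=35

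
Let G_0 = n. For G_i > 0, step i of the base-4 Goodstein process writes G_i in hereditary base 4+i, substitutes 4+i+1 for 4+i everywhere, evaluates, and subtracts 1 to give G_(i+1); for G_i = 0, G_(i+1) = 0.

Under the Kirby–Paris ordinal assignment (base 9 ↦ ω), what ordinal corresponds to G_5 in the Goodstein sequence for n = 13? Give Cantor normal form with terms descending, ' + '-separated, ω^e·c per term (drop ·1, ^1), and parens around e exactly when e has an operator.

G_0=13  [base 4] 3·4 + 1  →[4↦5]→  3·5 + 1 = 16  −1 ⇒ G_1=15
G_1=15  [base 5] 3·5  →[5↦6]→  3·6 = 18  −1 ⇒ G_2=17
G_2=17  [base 6] 2·6 + 5  →[6↦7]→  2·7 + 5 = 19  −1 ⇒ G_3=18
G_3=18  [base 7] 2·7 + 4  →[7↦8]→  2·8 + 4 = 20  −1 ⇒ G_4=19
G_4=19  [base 8] 2·8 + 3  →[8↦9]→  2·9 + 3 = 21  −1 ⇒ G_5=20

ω·2 + 2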